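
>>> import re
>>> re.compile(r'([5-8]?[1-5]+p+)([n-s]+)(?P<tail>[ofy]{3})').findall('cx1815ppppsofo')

[('815pppp', 's', 'ofo')]

This matches optionally a character in [5-8], then one or more of a character in [1-5], then one or more of the literal 'p' (captured); then one or more of a character in [n-s] (captured); then exactly 3 of one of [ofy] (captured as 'tail').
Walking the string: at [3:14] match '815ppppsofo', groups = ('815pppp', 's', 'ofo').
With 3 capturing groups, `findall` returns a 3-tuple per match.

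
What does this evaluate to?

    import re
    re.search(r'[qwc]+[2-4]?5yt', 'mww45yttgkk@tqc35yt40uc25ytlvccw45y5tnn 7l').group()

This matches one or more of one of [qwc]; then optionally a character in [2-4], then the literal '5yt'.
`search` walks the string left to right and returns the first match it finds.
The match spans [1:7] → 'ww45yt'.

'ww45yt'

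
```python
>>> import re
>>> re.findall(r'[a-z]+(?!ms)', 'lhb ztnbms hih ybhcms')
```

['lhb', 'ztnbms', 'hih', 'ybhcms']

Because the assertion is negative and zero-width, positions next to the forbidden text are skipped.
With no groups in the pattern, `findall` gives back each whole match — 4 here.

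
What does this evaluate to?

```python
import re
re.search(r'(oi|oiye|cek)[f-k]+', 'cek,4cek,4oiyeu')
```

None

`re.search` scans for the first position where the pattern succeeds.
Here no position works, so the call returns None.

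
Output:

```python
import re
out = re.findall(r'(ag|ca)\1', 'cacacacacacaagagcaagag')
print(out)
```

['ca', 'ca', 'ca', 'ag', 'ag']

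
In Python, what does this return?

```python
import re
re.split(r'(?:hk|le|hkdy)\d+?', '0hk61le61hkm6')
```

['0', '1', '1hkm6']

Splitting on the pattern gives 3 pieces.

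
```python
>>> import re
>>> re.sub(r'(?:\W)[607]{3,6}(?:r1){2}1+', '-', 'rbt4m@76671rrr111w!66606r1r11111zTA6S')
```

'rbt4m@76671rrr111w-zTA6S'

Pattern: a non-word character (non-capturing group); then 3 to 6 of one of [607], then the literal 'r1' repeated 2 times, then one or more of the literal '1'.
Matches: at [18:32] → '!66606r1r11111'.
Every occurrence is swapped for '-'.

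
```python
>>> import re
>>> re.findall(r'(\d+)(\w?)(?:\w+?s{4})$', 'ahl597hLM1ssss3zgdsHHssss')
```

[('597', 'h')]

This matches one or more of a digit (captured); then optionally a word character (captured); then one or more of a word character (lazy), then exactly 4 of a literal 's' (non-capturing group); then anchored at the end.
With 2 capturing groups, `findall` returns a 2-tuple per match.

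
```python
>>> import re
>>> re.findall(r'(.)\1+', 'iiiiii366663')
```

['i', '6']

A backreference is literal: `\1` must see the identical characters the first group matched.
Matches: at [0:6] match 'iiiiii', group 1 = 'i'; at [7:11] match '6666', group 1 = '6'.
Because there's exactly one group, `findall` drops the full match and keeps group 1 from each hit.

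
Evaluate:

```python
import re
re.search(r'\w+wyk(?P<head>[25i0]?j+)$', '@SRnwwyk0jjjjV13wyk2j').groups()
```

This matches one or more of a word character, then the literal 'wyk'; then optionally one of [25i0], then one or more of the literal 'j' (captured as 'head'); then anchored at the end.
`search` walks the string left to right and returns the first match it finds.
The match spans [1:21] → 'SRnwwyk0jjjjV13wyk2j'.
Captured: group 1 = '2j'.

('2j',)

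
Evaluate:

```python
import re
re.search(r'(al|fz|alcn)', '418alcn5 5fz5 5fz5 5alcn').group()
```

'al'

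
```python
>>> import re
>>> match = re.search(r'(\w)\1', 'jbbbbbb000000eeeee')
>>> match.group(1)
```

'b'

After group 1 captures some text, `\1` only succeeds where that same text appears again.
Unlike `match`, `search` isn't anchored — it looks for the pattern anywhere in the string.
The match spans [1:3] → 'bb'.
Captured: group 1 = 'b'.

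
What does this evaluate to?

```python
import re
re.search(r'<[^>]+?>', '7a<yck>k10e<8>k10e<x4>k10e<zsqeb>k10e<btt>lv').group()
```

'<yck>'

`re.search` tries every starting position until one works.
The match spans [2:7] → '<yck>'.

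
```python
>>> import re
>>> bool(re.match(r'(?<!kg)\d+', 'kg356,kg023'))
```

`re.match` only tries the pattern at the start of the string.
Here the pattern fails at index 0, so the call returns None, and `bool(None)` is False.

False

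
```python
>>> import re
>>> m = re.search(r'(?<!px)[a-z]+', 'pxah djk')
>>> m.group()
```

`(?!…)`/`(?<!…)` only lets a position through if the neighbouring text does NOT match; no characters are consumed.
The match spans [0:4] → 'pxah'.

'pxah'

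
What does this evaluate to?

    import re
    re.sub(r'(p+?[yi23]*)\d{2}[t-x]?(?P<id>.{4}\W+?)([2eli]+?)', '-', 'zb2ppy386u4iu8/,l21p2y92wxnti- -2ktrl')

'zb2-21-ktrl'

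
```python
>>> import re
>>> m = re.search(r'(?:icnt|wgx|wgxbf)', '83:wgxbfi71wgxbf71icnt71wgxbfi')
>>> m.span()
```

(3, 6)

`|` is ordered: at each position the engine commits to the first alternative that works.
`search` walks the string left to right and returns the first match it finds.
The match spans [3:6] → 'wgx'.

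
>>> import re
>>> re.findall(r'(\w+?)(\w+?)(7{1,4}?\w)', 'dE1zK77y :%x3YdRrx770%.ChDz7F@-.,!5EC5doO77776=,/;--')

The pattern matches one or more of a word character (lazy) (captured); then one or more of a word character (lazy) (captured); then 1 to 4 of a literal '7' (lazy), then a word character (captured).
Matches: at [0:7] match 'dE1zK77', groups = ('d', 'E1zK', '77'); at [11:20] match 'x3YdRrx77', groups = ('x', '3YdRrx', '77'); at [23:29] match 'ChDz7F', groups = ('C', 'hDz', '7F'); at [34:43] match '5EC5doO77', groups = ('5', 'EC5doO', '77').
With 3 capturing groups, `findall` returns a 3-tuple per match.

[('d', 'E1zK', '77'), ('x', '3YdRrx', '77'), ('C', 'hDz', '7F'), ('5', 'EC5doO', '77')]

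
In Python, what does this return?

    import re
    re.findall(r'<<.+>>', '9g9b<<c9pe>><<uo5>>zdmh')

Walking the string: at [4:19] → '<<c9pe>><<uo5>>'.
Since nothing is captured, `findall` lists the 1 matched substring directly.

['<<c9pe>><<uo5>>']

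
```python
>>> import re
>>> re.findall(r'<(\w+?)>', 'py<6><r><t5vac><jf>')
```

Matches: at [2:5] match '<6>', group 1 = '6'; at [5:8] match '<r>', group 1 = 'r'; at [8:15] match '<t5vac>', group 1 = 't5vac'; at [15:19] match '<jf>', group 1 = 'jf'.
With a single group, `findall` returns only what that group captured — 4 items.

['6', 'r', 't5vac', 'jf']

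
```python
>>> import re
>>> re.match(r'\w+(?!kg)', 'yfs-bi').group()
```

`(?!…)`/`(?<!…)` only lets a position through if the neighbouring text does NOT match; no characters are consumed.
`match` is anchored at position 0; if the pattern doesn't fit there, it returns None.
The match spans [0:3] → 'yfs'.

'yfs'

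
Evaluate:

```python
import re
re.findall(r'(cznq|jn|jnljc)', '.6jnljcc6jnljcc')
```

['jn', 'jn']

Alternation tries branches left to right and keeps the first one that lets the overall match succeed at that position.
One capturing group, so `findall` returns just the captured substring from each match — 2 in all.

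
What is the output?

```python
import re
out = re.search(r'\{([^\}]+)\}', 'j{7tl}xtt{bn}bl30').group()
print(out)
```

The match spans [1:6] → '{7tl}'.

{7tl}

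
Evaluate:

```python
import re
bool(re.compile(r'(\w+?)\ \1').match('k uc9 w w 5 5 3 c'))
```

After group 1 captures some text, `\1` only succeeds where that same text appears again.
`match` is anchored at position 0; if the pattern doesn't fit there, it returns None.
Here the string doesn't start with a match, so the call returns None, and `bool(None)` is False.

False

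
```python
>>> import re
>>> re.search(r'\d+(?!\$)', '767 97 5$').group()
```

Because the assertion is negative and zero-width, positions next to the forbidden text are skipped.
The match spans [0:3] → '767'.

'767'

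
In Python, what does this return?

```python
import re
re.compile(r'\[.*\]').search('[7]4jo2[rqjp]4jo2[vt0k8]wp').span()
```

(0, 24)

The match spans [0:24] → '[7]4jo2[rqjp]4jo2[vt0k8]'.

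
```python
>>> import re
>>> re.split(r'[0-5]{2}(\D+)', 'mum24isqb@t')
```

This matches exactly 2 of a character in [0-5]; then one or more of a non-digit (captured).
Because the pattern has a capturing group, `split` also inserts each captured text between the pieces.

['mum', 'isqb@t', '']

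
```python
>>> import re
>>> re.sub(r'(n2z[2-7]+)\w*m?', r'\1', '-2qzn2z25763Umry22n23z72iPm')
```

The pattern matches the literal 'n2z', then one or more of a character in [2-7] (captured); then zero or more of a word character, then optionally the literal 'm'.
Matches: at [4:27] → 'n2z25763Umry22n23z72iPm'.
`\1` in the replacement pulls in group 1's text for each match.

'-2qzn2z25763'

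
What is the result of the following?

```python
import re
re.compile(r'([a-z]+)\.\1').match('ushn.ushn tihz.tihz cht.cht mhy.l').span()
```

(0, 9)

`re.match` won't scan ahead — the pattern has to work from the very first character.
The match spans [0:9] → 'ushn.ushn'.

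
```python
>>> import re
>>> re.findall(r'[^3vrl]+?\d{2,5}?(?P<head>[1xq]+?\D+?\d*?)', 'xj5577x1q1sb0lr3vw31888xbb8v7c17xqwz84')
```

['x1q', 'xb', 'xq']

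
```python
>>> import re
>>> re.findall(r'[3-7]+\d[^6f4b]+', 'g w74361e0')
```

The pattern matches one or more of a character in [3-7], then a digit; then one or more of any character except [6f4b].
Walking the string: at [3:10] → '74361e0'.
With no groups in the pattern, `findall` gives back each whole match — 1 here.

['74361e0']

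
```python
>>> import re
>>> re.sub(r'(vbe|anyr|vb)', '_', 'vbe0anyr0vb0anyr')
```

'_0_0_0_'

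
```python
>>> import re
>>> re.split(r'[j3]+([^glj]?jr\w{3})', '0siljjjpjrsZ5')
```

This matches one or more of one of [j3]; then optionally any character except [glj], then the literal 'jr', then exactly 3 of a word character (captured).
Matches to split on: at [4:13] → 'jjjpjrsZ5'.
`re.split` interleaves the captured-group text with the surrounding fragments.

['0sil', 'pjrsZ5', '']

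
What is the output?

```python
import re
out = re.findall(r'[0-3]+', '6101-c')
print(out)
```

The pattern matches one or more of a character in [0-3].
Scanning left to right: at [1:4] → '101'.
No capturing groups, so `findall` returns the 1 full match string.

['101']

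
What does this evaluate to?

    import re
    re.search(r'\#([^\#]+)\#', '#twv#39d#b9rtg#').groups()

('twv',)

Unlike `match`, `search` isn't anchored — it looks for the pattern anywhere in the string.
The match spans [0:5] → '#twv#'.
Captured: group 1 = 'twv'.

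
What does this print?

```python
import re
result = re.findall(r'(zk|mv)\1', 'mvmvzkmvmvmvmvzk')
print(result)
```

['mv', 'mv', 'mv']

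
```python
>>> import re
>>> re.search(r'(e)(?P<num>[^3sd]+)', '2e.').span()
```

This matches a literal 'e' (captured); then one or more of any character except [3sd] (captured as 'num').
Unlike `match`, `search` isn't anchored — it looks for the pattern anywhere in the string.
The match spans [1:3] → 'e.'.
Captured: group 1 = 'e', group 2 = '.'.

(1, 3)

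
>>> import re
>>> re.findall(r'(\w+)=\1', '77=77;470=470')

After group 1 captures some text, `\1` only succeeds where that same text appears again.
One capturing group, so `findall` returns just the captured substring from each match — 2 in all.

['77', '470']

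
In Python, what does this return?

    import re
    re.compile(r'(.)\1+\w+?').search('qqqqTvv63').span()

(0, 5)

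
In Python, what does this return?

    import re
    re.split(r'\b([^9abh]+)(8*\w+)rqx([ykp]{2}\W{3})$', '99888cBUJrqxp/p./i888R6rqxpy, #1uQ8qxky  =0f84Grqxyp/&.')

['99888cBUJrqxp', '/p./i888R6rqxpy, #1uQ8qxky  =0f84', 'G', 'yp/&.', '']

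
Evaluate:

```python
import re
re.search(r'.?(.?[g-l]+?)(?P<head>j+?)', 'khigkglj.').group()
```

This matches optionally any character; then optionally any character, then one or more of a character in [g-l] (lazy) (captured); then one or more of a literal 'j' (lazy) (captured as 'head').
Unlike `match`, `search` isn't anchored — it looks for the pattern anywhere in the string.
The match spans [0:8] → 'khigkglj'.
Captured: group 1 = 'higkgl', group 2 = 'j'.

'khigkglj'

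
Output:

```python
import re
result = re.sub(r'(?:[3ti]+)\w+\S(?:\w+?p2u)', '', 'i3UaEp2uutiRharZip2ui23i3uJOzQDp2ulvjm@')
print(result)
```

Each match is replaced by ''.

lvjm@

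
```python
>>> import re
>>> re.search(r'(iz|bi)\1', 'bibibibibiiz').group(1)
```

'bi'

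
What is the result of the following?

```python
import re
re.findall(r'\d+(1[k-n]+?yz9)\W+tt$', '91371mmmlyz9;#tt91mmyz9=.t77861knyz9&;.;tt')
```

['1knyz9']

This matches one or more of a digit; then the literal '1', then one or more of a character in [k-n] (lazy), then the literal 'yz9' (captured); then one or more of a non-word character, then the literal 'tt'; then anchored at the end.
One capturing group, so `findall` returns just the captured substring from the one match — 1 in all.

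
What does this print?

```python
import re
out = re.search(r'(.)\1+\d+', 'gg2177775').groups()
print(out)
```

After group 1 captures some text, `\1` only succeeds where that same text appears again.
`re.search` tries every starting position until one works.
The match spans [0:9] → 'gg2177775'.
Captured: group 1 = 'g'.

('g',)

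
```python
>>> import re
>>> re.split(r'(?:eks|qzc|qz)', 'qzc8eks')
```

Branches in `(...|...)` are attempted left-to-right; the first branch that allows the whole pattern to succeed is taken.
Matches to split on: at [0:3] → 'qzc'; at [4:7] → 'eks'.
The string is cut at each match, leaving 3 pieces.

['', '8', '']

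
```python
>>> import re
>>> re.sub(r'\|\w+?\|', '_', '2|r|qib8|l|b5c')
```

'2_qib8_b5c'

Matches: at [1:4] → '|r|'; at [8:11] → '|l|'.
Every occurrence is swapped for '_'.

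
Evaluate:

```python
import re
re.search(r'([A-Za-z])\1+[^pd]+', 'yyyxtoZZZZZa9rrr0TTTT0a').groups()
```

('y',)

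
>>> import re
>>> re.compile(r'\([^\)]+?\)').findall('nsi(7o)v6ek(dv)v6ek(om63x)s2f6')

Walking the string: at [3:7] → '(7o)'; at [11:15] → '(dv)'; at [19:26] → '(om63x)'.
With no groups in the pattern, `findall` gives back each whole match — 3 here.

['(7o)', '(dv)', '(om63x)']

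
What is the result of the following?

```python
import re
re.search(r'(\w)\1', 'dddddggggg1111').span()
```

The backreference `\1` re-matches whatever the first group consumed, character for character.
Unlike `match`, `search` isn't anchored — it looks for the pattern anywhere in the string.
The match spans [0:2] → 'dd'.
Captured: group 1 = 'd'.

(0, 2)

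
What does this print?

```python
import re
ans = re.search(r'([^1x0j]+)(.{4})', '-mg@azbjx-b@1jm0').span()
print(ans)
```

(0, 11)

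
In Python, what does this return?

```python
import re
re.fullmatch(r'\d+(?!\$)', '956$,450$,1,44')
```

`fullmatch` succeeds only if the pattern covers the string from start to end.
Here there's no way to consume every character, so the call returns None.

None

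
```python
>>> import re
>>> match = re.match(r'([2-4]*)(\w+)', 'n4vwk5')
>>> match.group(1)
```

''

Pattern: zero or more of a character in [2-4] (captured); then one or more of a word character (captured).
With `match`, the pattern is implicitly anchored at the beginning.
The match spans [0:6] → 'n4vwk5'.
Captured: group 1 = '', group 2 = 'n4vwk5'.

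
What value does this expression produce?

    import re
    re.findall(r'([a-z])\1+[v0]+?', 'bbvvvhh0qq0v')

`\1` is not a pattern — it's the concrete string captured by group 1, re-applied verbatim.
Matches: at [0:3] match 'bbv', group 1 = 'b'; at [5:8] match 'hh0', group 1 = 'h'; at [8:11] match 'qq0', group 1 = 'q'.
`findall` collects group 1 from each match (3 total).

['b', 'h', 'q']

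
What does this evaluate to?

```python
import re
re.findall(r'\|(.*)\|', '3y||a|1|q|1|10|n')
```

With a single group, `findall` returns only what that group captured — 1 item.

['|a|1|q|1|10']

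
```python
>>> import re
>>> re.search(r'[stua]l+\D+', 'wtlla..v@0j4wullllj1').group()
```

The match spans [1:9] → 'tlla..v@'.

'tlla..v@'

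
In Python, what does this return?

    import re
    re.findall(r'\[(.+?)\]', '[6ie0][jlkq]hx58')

With a single group, `findall` returns only what that group captured — 2 items.

['6ie0', 'jlkq']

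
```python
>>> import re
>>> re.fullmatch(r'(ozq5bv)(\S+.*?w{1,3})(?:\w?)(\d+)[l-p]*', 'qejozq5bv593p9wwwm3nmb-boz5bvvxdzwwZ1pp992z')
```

None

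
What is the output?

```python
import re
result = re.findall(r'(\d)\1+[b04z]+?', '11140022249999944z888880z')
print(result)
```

['1', '2', '9', '8']

After group 1 captures some text, `\1` only succeeds where that same text appears again.
Scanning left to right: at [0:4] match '1114', group 1 = '1'; at [6:10] match '2224', group 1 = '2'; at [10:16] match '999994', group 1 = '9'; at [18:24] match '888880', group 1 = '8'.
Because there's exactly one group, `findall` drops the full match and keeps group 1 from each hit.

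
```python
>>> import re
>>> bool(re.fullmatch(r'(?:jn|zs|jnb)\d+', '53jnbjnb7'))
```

False

`fullmatch` succeeds only if the pattern covers the string from start to end.
Here there's no way to consume every character, so the call returns None, and `bool(None)` is False.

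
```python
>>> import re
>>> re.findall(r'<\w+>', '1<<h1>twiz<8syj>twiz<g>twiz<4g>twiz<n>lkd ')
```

['<h1>', '<8syj>', '<g>', '<4g>', '<n>']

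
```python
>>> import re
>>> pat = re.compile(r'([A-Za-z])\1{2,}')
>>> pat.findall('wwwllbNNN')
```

A backreference is literal: `\1` must see the identical characters the first group matched.
One capturing group, so `findall` returns just the captured substring from each match — 2 in all.

['w', 'N']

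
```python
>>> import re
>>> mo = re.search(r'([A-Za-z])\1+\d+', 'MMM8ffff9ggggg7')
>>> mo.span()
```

After group 1 captures some text, `\1` only succeeds where that same text appears again.
`re.search` scans for the first position where the pattern succeeds.
The match spans [0:4] → 'MMM8'.
Captured: group 1 = 'M'.

(0, 4)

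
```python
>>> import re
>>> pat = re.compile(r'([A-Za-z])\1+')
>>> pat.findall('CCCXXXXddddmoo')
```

`\1` is not a pattern — it's the concrete string captured by group 1, re-applied verbatim.
Scanning left to right: at [0:3] match 'CCC', group 1 = 'C'; at [3:7] match 'XXXX', group 1 = 'X'; at [7:11] match 'dddd', group 1 = 'd'; at [12:14] match 'oo', group 1 = 'o'.
`findall` collects group 1 from each match (4 total).

['C', 'X', 'd', 'o']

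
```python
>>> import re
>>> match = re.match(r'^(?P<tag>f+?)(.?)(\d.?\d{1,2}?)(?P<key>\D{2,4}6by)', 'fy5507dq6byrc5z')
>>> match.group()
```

'fy5507dq6by'

`re.match` won't scan ahead — the pattern has to work from the very first character.
The match spans [0:11] → 'fy5507dq6by'.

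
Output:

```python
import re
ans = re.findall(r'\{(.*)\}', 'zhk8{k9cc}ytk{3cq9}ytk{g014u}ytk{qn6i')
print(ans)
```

['k9cc}ytk{3cq9}ytk{g014u']

Matches: at [4:29] match '{k9cc}ytk{3cq9}ytk{g014u}', group 1 = 'k9cc}ytk{3cq9}ytk{g014u'.
With a single group, `findall` returns only what that group captured — 1 item.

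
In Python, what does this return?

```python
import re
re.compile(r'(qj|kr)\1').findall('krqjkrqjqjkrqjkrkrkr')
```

`\1` has to match the exact text group 1 already captured.
One capturing group, so `findall` returns just the captured substring from each match — 2 in all.

['qj', 'kr']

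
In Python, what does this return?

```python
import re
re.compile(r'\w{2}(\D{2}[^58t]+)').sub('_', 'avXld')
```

'_'

The pattern matches exactly 2 of a word character; then exactly 2 of a non-digit, then one or more of any character except [58t] (captured).
Matches: at [0:5] → 'avXld'.
Each match is replaced by '_'.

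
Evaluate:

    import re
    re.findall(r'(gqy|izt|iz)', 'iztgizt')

['izt', 'izt']

The regex engine tests alternatives in the order written; an earlier branch that matches wins even if a later one would match more.
With a single group, `findall` returns only what that group captured — 2 items.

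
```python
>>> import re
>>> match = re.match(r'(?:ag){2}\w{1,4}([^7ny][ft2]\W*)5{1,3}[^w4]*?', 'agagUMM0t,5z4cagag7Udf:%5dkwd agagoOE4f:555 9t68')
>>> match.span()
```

(0, 11)

`re.match` only tries the pattern at the start of the string.
The match spans [0:11] → 'agagUMM0t,5'.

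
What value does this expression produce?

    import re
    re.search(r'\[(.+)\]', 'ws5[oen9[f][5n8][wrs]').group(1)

'oen9[f][5n8][wrs'

`search` walks the string left to right and returns the first match it finds.
The match spans [3:21] → '[oen9[f][5n8][wrs]'.
Captured: group 1 = 'oen9[f][5n8][wrs'.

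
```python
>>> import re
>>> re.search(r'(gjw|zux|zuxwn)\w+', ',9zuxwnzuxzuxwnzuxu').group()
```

'zuxwnzuxzuxwnzuxu'

Unlike `match`, `search` isn't anchored — it looks for the pattern anywhere in the string.
The match spans [2:19] → 'zuxwnzuxzuxwnzuxu'.
Captured: group 1 = 'zux'.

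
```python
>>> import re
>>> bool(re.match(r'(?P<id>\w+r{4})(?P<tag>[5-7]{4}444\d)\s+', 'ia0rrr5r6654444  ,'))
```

`re.match` only tries the pattern at the start of the string.
Here the pattern fails at index 0, so the call returns None, and `bool(None)` is False.

False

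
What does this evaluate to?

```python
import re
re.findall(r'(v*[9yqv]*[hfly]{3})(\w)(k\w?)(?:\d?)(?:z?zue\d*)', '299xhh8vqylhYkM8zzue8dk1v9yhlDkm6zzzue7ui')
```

[('vqylh', 'Y', 'kM')]

Pattern: zero or more of a literal 'v', then zero or more of one of [9yqv], then exactly 3 of one of [hfly] (captured); then a word character (captured); then the literal 'k', then optionally a word character (captured); then optionally a digit (non-capturing group); then optionally the literal 'z', then the literal 'zue', then zero or more of a digit (non-capturing group).
Walking the string: at [7:21] match 'vqylhYkM8zzue8', groups = ('vqylh', 'Y', 'kM').
`findall` packs the 3 group values into a tuple for every match.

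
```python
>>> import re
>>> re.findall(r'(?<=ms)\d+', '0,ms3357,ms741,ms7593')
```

['3357', '741', '7593']

The `(?=…)`/`(?<=…)` assertion just peeks at neighbouring text; it doesn't advance the match position.
No capturing groups, so `findall` returns the 3 full match strings.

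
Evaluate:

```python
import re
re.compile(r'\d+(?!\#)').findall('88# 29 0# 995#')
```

['8', '29', '99']

The negative lookaround is zero-width — it rules out positions where the adjacent text would match, without consuming anything.
Walking the string: at [0:1] → '8'; at [4:6] → '29'; at [10:12] → '99'.
Since nothing is captured, `findall` lists the 3 matched substrings directly.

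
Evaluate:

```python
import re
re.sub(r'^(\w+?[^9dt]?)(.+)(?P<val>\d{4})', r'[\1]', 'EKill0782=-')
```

'[EK]=-'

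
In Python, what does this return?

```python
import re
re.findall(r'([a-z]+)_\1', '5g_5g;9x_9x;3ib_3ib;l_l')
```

['l']

After group 1 captures some text, `\1` only succeeds where that same text appears again.
Matches: at [20:23] match 'l_l', group 1 = 'l'.
One capturing group, so `findall` returns just the captured substring from the one match — 1 in all.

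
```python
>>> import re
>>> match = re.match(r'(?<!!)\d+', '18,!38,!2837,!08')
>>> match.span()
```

(0, 2)

The negative lookaround is zero-width — it rules out positions where the adjacent text would match, without consuming anything.
`re.match` only tries the pattern at the start of the string.
The match spans [0:2] → '18'.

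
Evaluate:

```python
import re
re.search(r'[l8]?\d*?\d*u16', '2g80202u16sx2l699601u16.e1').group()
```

'80202u16'

The pattern matches optionally one of [l8], then zero or more of a digit (lazy); then zero or more of a digit, then the literal 'u16'.
`re.search` scans for the first position where the pattern succeeds.
The match spans [2:10] → '80202u16'.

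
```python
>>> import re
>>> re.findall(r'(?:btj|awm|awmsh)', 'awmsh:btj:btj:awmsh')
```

Alternation isn't longest-match — the leftmost alternative that fits at this position is chosen.
Matches: at [0:3] → 'awm'; at [6:9] → 'btj'; at [10:13] → 'btj'; at [14:17] → 'awm'.
With no groups in the pattern, `findall` gives back each whole match — 4 here.

['awm', 'btj', 'btj', 'awm']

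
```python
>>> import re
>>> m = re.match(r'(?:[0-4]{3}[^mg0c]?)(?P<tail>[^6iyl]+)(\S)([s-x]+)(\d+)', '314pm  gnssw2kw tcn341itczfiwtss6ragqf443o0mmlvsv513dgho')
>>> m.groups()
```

('m  gns', 's', 'w', '2')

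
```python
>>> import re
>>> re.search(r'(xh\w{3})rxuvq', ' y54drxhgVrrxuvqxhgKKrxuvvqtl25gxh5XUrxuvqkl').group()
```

'xhgVrrxuvq'

This matches the literal 'xh', then exactly 3 of a word character (captured); then the literal 'rx', then the literal 'uv', then the literal 'q'.
`search` walks the string left to right and returns the first match it finds.
The match spans [6:16] → 'xhgVrrxuvq'.
Captured: group 1 = 'xhgVr'.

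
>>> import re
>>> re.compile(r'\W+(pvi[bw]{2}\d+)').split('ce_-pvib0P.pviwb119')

['ce_-pvib0P', 'pviwb119', '']

The pattern matches one or more of a non-word character; then the literal 'pvi', then exactly 2 of one of [bw], then one or more of a digit (captured).
Matches to split on: at [10:19] → '.pviwb119'.
The group in the pattern means `split` returns the separators' captures alongside the pieces.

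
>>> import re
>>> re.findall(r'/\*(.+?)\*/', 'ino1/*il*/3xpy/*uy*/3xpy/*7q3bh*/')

A non-greedy quantifier consumes as few characters as it can — just enough that the remainder of the pattern still matches from where it stops; whatever follows it matches normally.
`findall` collects group 1 from each match (3 total).

['il', 'uy', '7q3bh']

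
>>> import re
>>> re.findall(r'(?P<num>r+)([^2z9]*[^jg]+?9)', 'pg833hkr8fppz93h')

[('r', '8fppz9')]

The pattern matches one or more of a literal 'r' (captured as 'num'); then zero or more of any character except [2z9], then one or more of any character except [jg] (lazy), then a literal '9' (captured).
Scanning left to right: at [7:14] match 'r8fppz9', groups = ('r', '8fppz9').
Multiple groups make `findall` return tuples — one 2-tuple for the one match.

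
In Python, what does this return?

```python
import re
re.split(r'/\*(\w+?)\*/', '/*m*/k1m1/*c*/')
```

['', 'm', 'k1m1', 'c', '']

Matches to split on: at [0:5] → '/*m*/'; at [9:14] → '/*c*/'.
The group in the pattern means `split` returns the separators' captures alongside the pieces.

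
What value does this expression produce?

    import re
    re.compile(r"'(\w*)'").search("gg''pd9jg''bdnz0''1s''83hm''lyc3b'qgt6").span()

(2, 4)

`re.search` tries every starting position until one works.
The match spans [2:4] → "''".
Captured: group 1 = ''.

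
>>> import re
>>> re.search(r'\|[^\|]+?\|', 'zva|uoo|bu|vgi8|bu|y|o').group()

'|uoo|'

The match spans [3:8] → '|uoo|'.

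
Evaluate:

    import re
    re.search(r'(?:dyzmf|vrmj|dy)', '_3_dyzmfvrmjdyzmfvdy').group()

The regex engine tests alternatives in the order written; an earlier branch that matches wins even if a later one would match more.
The match spans [3:8] → 'dyzmf'.

'dyzmf'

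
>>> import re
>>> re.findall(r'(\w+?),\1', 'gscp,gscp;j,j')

`\1` is not a pattern — it's the concrete string captured by group 1, re-applied verbatim.
Scanning left to right: at [0:9] match 'gscp,gscp', group 1 = 'gscp'; at [10:13] match 'j,j', group 1 = 'j'.
One capturing group, so `findall` returns just the captured substring from each match — 2 in all.

['gscp', 'j']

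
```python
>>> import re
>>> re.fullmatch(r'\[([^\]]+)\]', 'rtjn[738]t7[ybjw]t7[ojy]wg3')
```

`re.fullmatch` is like wrapping the pattern in `^…$` (in single-line mode).
Here the string isn't matched end-to-end, so the call returns None.

None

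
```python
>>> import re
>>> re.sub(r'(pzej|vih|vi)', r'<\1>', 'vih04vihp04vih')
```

'<vih>04<vih>p04<vih>'

Alternation tries branches left to right and keeps the first one that lets the overall match succeed at that position.
Matches: at [0:3] → 'vih'; at [5:8] → 'vih'; at [11:14] → 'vih'.
`\1` in the replacement pulls in group 1's text for each match.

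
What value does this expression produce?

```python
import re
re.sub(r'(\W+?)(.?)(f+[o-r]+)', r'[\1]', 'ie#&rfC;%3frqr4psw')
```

'ie#&rfC[;%]4psw'

Pattern: one or more of a non-word character (lazy) (captured); then optionally any character (captured); then one or more of the literal 'f', then one or more of a character in [o-r] (captured).
Matches: at [7:14] → ';%3frqr'.
`\1` in the replacement pulls in group 1's text for each match.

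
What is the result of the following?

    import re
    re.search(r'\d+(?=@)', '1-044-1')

None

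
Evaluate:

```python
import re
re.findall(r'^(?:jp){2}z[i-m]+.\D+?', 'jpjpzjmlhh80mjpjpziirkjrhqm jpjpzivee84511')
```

['jpjpzjmlhh']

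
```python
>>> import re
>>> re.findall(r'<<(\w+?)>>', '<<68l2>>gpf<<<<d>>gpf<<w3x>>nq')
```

['68l2', 'd', 'w3x']

One capturing group, so `findall` returns just the captured substring from each match — 3 in all.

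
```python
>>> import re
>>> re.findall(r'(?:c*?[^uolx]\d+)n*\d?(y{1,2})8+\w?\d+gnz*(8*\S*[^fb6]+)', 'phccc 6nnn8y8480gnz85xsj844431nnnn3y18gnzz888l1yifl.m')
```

[('y', '85xsj844431nnnn3y18gnzz888l1yifl.m')]

`findall` packs the 2 group values into a tuple for every match.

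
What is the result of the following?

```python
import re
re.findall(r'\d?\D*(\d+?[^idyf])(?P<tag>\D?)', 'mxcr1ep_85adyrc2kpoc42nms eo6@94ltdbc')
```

Pattern: optionally a digit, then zero or more of a non-digit; then one or more of a digit (lazy), then any character except [idyf] (captured); then optionally a non-digit (captured as 'tag').
The `?` after the quantifier makes it lazy — it takes as little as possible before letting the rest of the pattern try.
Matches: at [0:7] match 'mxcr1ep', groups = ('1e', 'p'); at [7:11] match '_85a', groups = ('85', 'a'); at [11:18] match 'dyrc2kp', groups = ('2k', 'p'); at [18:23] match 'oc42n', groups = ('42', 'n'); at [23:30] match 'ms eo6@', groups = ('6@', ''); ….
2 groups means each result is a tuple of 2 captured strings — 6 here.

[('1e', 'p'), ('85', 'a'), ('2k', 'p'), ('42', 'n'), ('6@', ''), ('4l', 't')]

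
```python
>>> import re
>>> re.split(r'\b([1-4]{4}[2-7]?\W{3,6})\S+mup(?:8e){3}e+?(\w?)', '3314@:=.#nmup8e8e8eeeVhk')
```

A `+?`/`*?`/`{m,n}?` starts at its minimum and grows only as far as needed for what follows to match.
The group in the pattern means `split` returns the separators' captures alongside the pieces.

['', '3314@:=.#', 'e', 'Vhk']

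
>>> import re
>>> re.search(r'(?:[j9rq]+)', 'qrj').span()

The match spans [0:3] → 'qrj'.

(0, 3)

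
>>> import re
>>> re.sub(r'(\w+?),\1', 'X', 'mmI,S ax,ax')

'mmI,S X'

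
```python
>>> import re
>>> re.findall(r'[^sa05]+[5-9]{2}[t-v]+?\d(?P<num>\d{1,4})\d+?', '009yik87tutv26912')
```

['691']

This matches one or more of any character except [sa05]; then exactly 2 of a character in [5-9], then one or more of a character in [t-v] (lazy), then a digit; then 1 to 4 of a digit (captured as 'num'); then one or more of a digit (lazy).
Matches: at [2:17] match '9yik87tutv26912', group 1 = '691'.
With a single group, `findall` returns only what that group captured — 1 item.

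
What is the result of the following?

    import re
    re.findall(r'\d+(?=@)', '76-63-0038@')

['0038']

The positive lookaround only admits positions where the adjacent text matches; those characters stay outside the span.
Matches: at [6:10] → '0038'.
`findall` yields the raw match text (1 of them) because the pattern has no groups.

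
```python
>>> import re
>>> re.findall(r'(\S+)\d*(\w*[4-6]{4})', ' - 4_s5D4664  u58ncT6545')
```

With 2 capturing groups, `findall` returns a 2-tuple per match.

[('4_s5D', '4664'), ('u58ncT', '6545')]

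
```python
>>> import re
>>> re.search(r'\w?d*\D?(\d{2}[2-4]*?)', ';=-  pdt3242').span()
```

The pattern matches optionally a word character, then zero or more of a literal 'd', then optionally a non-digit; then exactly 2 of a digit, then zero or more of a character in [2-4] (lazy) (captured).
The match spans [5:10] → 'pdt32'.

(5, 10)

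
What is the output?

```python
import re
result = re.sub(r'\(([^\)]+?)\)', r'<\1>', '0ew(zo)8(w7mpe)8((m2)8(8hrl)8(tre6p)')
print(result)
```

0ew<zo>8<w7mpe>8<(m2>8<8hrl>8<tre6p>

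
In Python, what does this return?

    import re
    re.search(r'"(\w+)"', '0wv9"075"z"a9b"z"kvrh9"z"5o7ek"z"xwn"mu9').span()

The match spans [4:9] → '"075"'.

(4, 9)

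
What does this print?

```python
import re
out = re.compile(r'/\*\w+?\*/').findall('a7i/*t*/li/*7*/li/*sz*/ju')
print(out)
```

['/*t*/', '/*7*/', '/*sz*/']

Since nothing is captured, `findall` lists the 3 matched substrings directly.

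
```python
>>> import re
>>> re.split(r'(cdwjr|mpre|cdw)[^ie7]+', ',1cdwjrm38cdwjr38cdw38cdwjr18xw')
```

[',1', 'cdwjr', '']

Alternation tries branches left to right and keeps the first one that lets the overall match succeed at that position.
With a capturing group present, the delimiter's captured portion is kept in the result list.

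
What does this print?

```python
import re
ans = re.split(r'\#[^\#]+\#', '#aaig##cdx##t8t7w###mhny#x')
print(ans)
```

['', '', '', '#', 'x']

Matches to split on: at [0:6] → '#aaig#'; at [6:11] → '#cdx#'; at [11:18] → '#t8t7w#'; at [19:25] → '#mhny#'.
`split` removes every match and returns the 5 fragments in between.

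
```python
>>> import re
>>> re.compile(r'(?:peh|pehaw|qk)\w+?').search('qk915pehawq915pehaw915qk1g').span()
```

(0, 3)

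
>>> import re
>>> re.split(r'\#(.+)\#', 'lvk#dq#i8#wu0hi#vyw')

['lvk', 'dq#i8#wu0hi', 'vyw']

Matches to split on: at [3:16] → '#dq#i8#wu0hi#'.
The group in the pattern means `split` returns the separators' captures alongside the pieces.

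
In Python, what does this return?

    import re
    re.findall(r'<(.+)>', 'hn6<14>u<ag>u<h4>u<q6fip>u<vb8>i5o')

['14>u<ag>u<h4>u<q6fip>u<vb8']

Matches: at [3:31] match '<14>u<ag>u<h4>u<q6fip>u<vb8>', group 1 = '14>u<ag>u<h4>u<q6fip>u<vb8'.
With a single group, `findall` returns only what that group captured — 1 item.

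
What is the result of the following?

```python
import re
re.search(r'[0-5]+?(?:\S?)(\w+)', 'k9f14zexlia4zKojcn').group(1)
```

The match spans [3:18] → '14zexlia4zKojcn'.
Captured: group 1 = 'zexlia4zKojcn'.

'zexlia4zKojcn'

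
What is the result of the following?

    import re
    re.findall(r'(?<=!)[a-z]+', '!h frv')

The positive lookaround only admits positions where the adjacent text matches; those characters stay outside the span.
Since nothing is captured, `findall` lists the 1 matched substring directly.

['h']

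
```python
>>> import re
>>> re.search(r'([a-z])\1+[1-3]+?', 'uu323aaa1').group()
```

`\1` is not a pattern — it's the concrete string captured by group 1, re-applied verbatim.
`re.search` scans for the first position where the pattern succeeds.
The match spans [0:3] → 'uu3'.
Captured: group 1 = 'u'.

'uu3'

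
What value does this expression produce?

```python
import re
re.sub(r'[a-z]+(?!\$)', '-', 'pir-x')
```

A negative assertion filters positions out without eating any characters.
Matches: at [0:3] → 'pir'; at [4:5] → 'x'.
Every occurrence is swapped for '-'.

'---'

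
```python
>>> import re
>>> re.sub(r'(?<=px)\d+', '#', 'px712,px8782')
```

'px#,px#'

The `(?=…)`/`(?<=…)` assertion just peeks at neighbouring text; it doesn't advance the match position.
Matches: at [2:5] → '712'; at [8:12] → '8782'.
Every occurrence is swapped for '#'.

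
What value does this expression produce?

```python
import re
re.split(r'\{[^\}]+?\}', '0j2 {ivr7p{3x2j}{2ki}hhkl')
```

Matches to split on: at [4:16] → '{ivr7p{3x2j}'; at [16:21] → '{2ki}'.
Splitting on the pattern gives 3 pieces.

['0j2 ', '', 'hhkl']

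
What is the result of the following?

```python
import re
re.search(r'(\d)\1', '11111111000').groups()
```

('1',)

`\1` has to match the exact text group 1 already captured.
`re.search` tries every starting position until one works.
The match spans [0:2] → '11'.
Captured: group 1 = '1'.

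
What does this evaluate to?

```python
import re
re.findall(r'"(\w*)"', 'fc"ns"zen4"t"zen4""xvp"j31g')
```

Matches: at [2:6] match '"ns"', group 1 = 'ns'; at [10:13] match '"t"', group 1 = 't'; at [17:19] match '""', group 1 = ''.
Because there's exactly one group, `findall` drops the full match and keeps group 1 from each hit.

['ns', 't', '']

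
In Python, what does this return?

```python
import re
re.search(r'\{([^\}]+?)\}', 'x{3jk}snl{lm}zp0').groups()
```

The match spans [1:6] → '{3jk}'.
Captured: group 1 = '3jk'.

('3jk',)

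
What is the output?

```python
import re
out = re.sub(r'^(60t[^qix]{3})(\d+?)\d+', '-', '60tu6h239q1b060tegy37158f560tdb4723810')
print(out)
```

-q1b060tegy37158f560tdb4723810

This matches anchored at the start of the string; then the literal '60t', then exactly 3 of any character except [qix] (captured); then one or more of a digit (lazy) (captured); then one or more of a digit.
Matches: at [0:9] → '60tu6h239'.
Every occurrence is swapped for '-'.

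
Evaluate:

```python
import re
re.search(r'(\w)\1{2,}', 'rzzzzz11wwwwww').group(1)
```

'z'

The match spans [1:6] → 'zzzzz'.
Captured: group 1 = 'z'.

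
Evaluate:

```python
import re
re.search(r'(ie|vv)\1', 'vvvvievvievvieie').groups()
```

('vv',)

`\1` has to match the exact text group 1 already captured.
`re.search` scans for the first position where the pattern succeeds.
The match spans [0:4] → 'vvvv'.
Captured: group 1 = 'vv'.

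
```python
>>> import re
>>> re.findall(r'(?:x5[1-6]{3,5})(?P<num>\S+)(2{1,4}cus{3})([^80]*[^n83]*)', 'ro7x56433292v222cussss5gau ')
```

This matches the literal 'x5', then 3 to 5 of a character in [1-6] (non-capturing group); then one or more of a non-whitespace character (captured as 'num'); then 1 to 4 of the literal '2', then the literal 'cu', then exactly 3 of the literal 's' (captured); then zero or more of any character except [80], then zero or more of any character except [n83] (captured).
Walking the string: at [3:27] match 'x56433292v222cussss5gau ', groups = ('92v22', '2cusss', 's5gau ').
`findall` packs the 3 group values into a tuple for every match.

[('92v22', '2cusss', 's5gau ')]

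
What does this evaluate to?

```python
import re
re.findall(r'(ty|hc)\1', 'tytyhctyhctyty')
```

['ty', 'ty']

`\1` is not a pattern — it's the concrete string captured by group 1, re-applied verbatim.
Matches: at [0:4] match 'tyty', group 1 = 'ty'; at [10:14] match 'tyty', group 1 = 'ty'.
With a single group, `findall` returns only what that group captured — 2 items.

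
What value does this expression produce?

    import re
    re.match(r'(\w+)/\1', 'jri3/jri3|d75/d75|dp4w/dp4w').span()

`re.match` only tries the pattern at the start of the string.
The match spans [0:9] → 'jri3/jri3'.

(0, 9)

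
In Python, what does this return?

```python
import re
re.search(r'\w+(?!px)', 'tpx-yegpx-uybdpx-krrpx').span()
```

(0, 3)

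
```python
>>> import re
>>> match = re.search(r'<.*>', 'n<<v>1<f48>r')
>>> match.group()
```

`re.search` scans for the first position where the pattern succeeds.
The match spans [1:11] → '<<v>1<f48>'.

'<<v>1<f48>'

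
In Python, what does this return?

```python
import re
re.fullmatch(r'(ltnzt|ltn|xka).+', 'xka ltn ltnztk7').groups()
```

('xka',)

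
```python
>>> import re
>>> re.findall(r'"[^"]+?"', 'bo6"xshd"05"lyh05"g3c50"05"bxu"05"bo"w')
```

['"xshd"', '"lyh05"', '"05"', '"05"']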